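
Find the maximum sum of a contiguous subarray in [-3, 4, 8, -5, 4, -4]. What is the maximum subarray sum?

Using Kadane's algorithm on [-3, 4, 8, -5, 4, -4]:

Scanning through the array:
Position 1 (value 4): max_ending_here = 4, max_so_far = 4
Position 2 (value 8): max_ending_here = 12, max_so_far = 12
Position 3 (value -5): max_ending_here = 7, max_so_far = 12
Position 4 (value 4): max_ending_here = 11, max_so_far = 12
Position 5 (value -4): max_ending_here = 7, max_so_far = 12

Maximum subarray: [4, 8]
Maximum sum: 12

The maximum subarray is [4, 8] with sum 12. This subarray runs from index 1 to index 2.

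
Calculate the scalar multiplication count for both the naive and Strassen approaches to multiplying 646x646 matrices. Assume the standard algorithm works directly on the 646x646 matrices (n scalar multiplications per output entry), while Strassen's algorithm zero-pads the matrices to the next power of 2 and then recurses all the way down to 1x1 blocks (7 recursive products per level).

Matrix multiplication for 646x646 matrices:

Strassen's algorithm requires power-of-2 dimensions. Pad 646x646 to 1024x1024 (next power of 2).

Standard algorithm: 646^3 = 269586136 multiplications
Strassen's algorithm: 7^(log2(1024)) = 7^10 = 282475249 multiplications
Difference: 269586136 - 282475249 = -12889113 (Strassen uses MORE here due to padding overhead — for small or just-over-power-of-2 n, padding can outweigh the per-level savings)

Standard: 269586136 multiplications (646^3). Strassen: 282475249 multiplications (7^10, after padding to 1024x1024). Strassen reduces 8 recursive multiplications to 7 at each level.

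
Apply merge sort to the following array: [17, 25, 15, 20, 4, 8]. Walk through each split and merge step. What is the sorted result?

Merge sort trace:

Split: [17, 25, 15, 20, 4, 8] -> [17, 25, 15] and [20, 4, 8]
  Split: [17, 25, 15] -> [17] and [25, 15]
    Split: [25, 15] -> [25] and [15]
    Merge: [25] + [15] -> [15, 25]
  Merge: [17] + [15, 25] -> [15, 17, 25]
  Split: [20, 4, 8] -> [20] and [4, 8]
    Split: [4, 8] -> [4] and [8]
    Merge: [4] + [8] -> [4, 8]
  Merge: [20] + [4, 8] -> [4, 8, 20]
Merge: [15, 17, 25] + [4, 8, 20] -> [4, 8, 15, 17, 20, 25]

Final sorted array: [4, 8, 15, 17, 20, 25]

The merge sort proceeds by recursively splitting the array and merging sorted halves.
After all merges, the sorted array is [4, 8, 15, 17, 20, 25].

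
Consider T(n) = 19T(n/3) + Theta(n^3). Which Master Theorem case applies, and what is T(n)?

Master Theorem for T(n) = 19T(n/3) + O(n^3):

a = 19, b = 3, c = 3
log_b(a) = log_3(19) = 2.6801

Case 3: c = 3 > log_3(19) = 2.6801
T(n) = O(n^3) = O(n^3)

For T(n) = 19T(n/3) + O(n^3): log_3(19) = 2.6801. This is Case 3 of the Master Theorem (c > log_b(a), work dominated by root), giving O(n^3).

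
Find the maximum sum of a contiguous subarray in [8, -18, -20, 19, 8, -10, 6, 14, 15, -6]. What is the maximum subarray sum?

Using Kadane's algorithm on [8, -18, -20, 19, 8, -10, 6, 14, 15, -6]:

Scanning through the array:
Position 1 (value -18): max_ending_here = -10, max_so_far = 8
Position 2 (value -20): max_ending_here = -20, max_so_far = 8
Position 3 (value 19): max_ending_here = 19, max_so_far = 19
Position 4 (value 8): max_ending_here = 27, max_so_far = 27
Position 5 (value -10): max_ending_here = 17, max_so_far = 27
Position 6 (value 6): max_ending_here = 23, max_so_far = 27
Position 7 (value 14): max_ending_here = 37, max_so_far = 37
Position 8 (value 15): max_ending_here = 52, max_so_far = 52
Position 9 (value -6): max_ending_here = 46, max_so_far = 52

Maximum subarray: [19, 8, -10, 6, 14, 15]
Maximum sum: 52

The maximum subarray is [19, 8, -10, 6, 14, 15] with sum 52. This subarray runs from index 3 to index 8.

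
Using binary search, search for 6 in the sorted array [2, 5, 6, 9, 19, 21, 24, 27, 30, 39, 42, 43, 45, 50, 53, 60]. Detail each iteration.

Binary search for 6 in [2, 5, 6, 9, 19, 21, 24, 27, 30, 39, 42, 43, 45, 50, 53, 60]:

lo=0, hi=15, mid=7, arr[mid]=27 -> 27 > 6, search left half
lo=0, hi=6, mid=3, arr[mid]=9 -> 9 > 6, search left half
lo=0, hi=2, mid=1, arr[mid]=5 -> 5 < 6, search right half
lo=2, hi=2, mid=2, arr[mid]=6 -> Found target at index 2!

Binary search finds 6 at index 2 after 4 comparisons. The search repeatedly halves the search space by comparing with the middle element.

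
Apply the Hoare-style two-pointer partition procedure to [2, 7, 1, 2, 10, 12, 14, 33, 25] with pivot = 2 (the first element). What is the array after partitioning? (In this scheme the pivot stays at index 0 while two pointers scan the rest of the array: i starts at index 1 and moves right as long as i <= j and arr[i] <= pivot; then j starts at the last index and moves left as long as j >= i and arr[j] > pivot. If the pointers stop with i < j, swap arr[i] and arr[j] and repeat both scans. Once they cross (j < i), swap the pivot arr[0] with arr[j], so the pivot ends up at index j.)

Hoare-style two-pointer partition with pivot = 2:

Initial array: [2, 7, 1, 2, 10, 12, 14, 33, 25]

Pointers start at i = 1, j = 8.
i stops at index 1 (arr[1]=7 > 2), j stops at index 3 (arr[3]=2 <= 2): swap arr[1] and arr[3], array becomes [2, 2, 1, 7, 10, 12, 14, 33, 25]
i ends at 3, j ends at 2: the pointers have crossed (j < i), so scanning stops.

Swap pivot arr[0] with arr[2] to place pivot at position 2: [1, 2, 2, 7, 10, 12, 14, 33, 25]
Pivot position: 2

After partitioning with pivot 2, the array becomes [1, 2, 2, 7, 10, 12, 14, 33, 25]. The pivot is placed at index 2. All elements to the left of the pivot are <= 2, and all elements to the right are > 2.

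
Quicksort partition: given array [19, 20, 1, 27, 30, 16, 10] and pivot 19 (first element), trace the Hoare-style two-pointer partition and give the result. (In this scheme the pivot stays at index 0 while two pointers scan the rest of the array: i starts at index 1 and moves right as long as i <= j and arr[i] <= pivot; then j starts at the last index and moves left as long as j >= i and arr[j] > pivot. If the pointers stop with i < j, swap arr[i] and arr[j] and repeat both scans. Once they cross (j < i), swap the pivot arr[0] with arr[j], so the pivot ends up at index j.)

Hoare-style two-pointer partition with pivot = 19:

Initial array: [19, 20, 1, 27, 30, 16, 10]

Pointers start at i = 1, j = 6.
i stops at index 1 (arr[1]=20 > 19), j stops at index 6 (arr[6]=10 <= 19): swap arr[1] and arr[6], array becomes [19, 10, 1, 27, 30, 16, 20]
i stops at index 3 (arr[3]=27 > 19), j stops at index 5 (arr[5]=16 <= 19): swap arr[3] and arr[5], array becomes [19, 10, 1, 16, 30, 27, 20]
i ends at 4, j ends at 3: the pointers have crossed (j < i), so scanning stops.

Swap pivot arr[0] with arr[3] to place pivot at position 3: [16, 10, 1, 19, 30, 27, 20]
Pivot position: 3

After partitioning with pivot 19, the array becomes [16, 10, 1, 19, 30, 27, 20]. The pivot is placed at index 3. All elements to the left of the pivot are <= 19, and all elements to the right are > 19.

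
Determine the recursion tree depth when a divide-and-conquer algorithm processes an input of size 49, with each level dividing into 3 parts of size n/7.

For divide and conquer with division factor 7:

Problem sizes at each level:
Level 0: 49
Level 1: 7
Level 2: 1

The root is level 0 and the size-1 base case is level 2 (the tree spans levels 0 through 2, i.e. 3 levels counting the root), so the depth is the number of divisions: log_7(49) = 2

The recursion tree depth is log_7(49) = 2. At each level, the problem size is divided by 7, so it takes 2 divisions to reduce to a base case of size 1. The algorithm makes 3 recursive calls at each level.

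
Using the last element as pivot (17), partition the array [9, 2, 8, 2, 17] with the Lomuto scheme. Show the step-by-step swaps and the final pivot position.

Lomuto partition with pivot = 17:

Initial array: [9, 2, 8, 2, 17]

arr[0]=9 <= 17: swap with position 0, array becomes [9, 2, 8, 2, 17]
arr[1]=2 <= 17: swap with position 1, array becomes [9, 2, 8, 2, 17]
arr[2]=8 <= 17: swap with position 2, array becomes [9, 2, 8, 2, 17]
arr[3]=2 <= 17: swap with position 3, array becomes [9, 2, 8, 2, 17]

Place pivot at position 4: [9, 2, 8, 2, 17]
Pivot position: 4

After partitioning with pivot 17, the array becomes [9, 2, 8, 2, 17]. The pivot is placed at index 4. All elements to the left of the pivot are <= 17, and all elements to the right are > 17.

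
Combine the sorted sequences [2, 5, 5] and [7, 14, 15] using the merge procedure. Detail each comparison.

Merging process:

Compare 2 vs 7: take 2 from left. Merged: [2]
Compare 5 vs 7: take 5 from left. Merged: [2, 5]
Compare 5 vs 7: take 5 from left. Merged: [2, 5, 5]
Append remaining from right: [7, 14, 15]. Merged: [2, 5, 5, 7, 14, 15]

Final merged array: [2, 5, 5, 7, 14, 15]
Total comparisons: 3

The merged array is [2, 5, 5, 7, 14, 15], requiring 3 comparisons. The merge step runs in O(n) time where n is the total number of elements.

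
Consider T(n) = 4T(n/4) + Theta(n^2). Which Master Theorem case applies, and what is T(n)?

Master Theorem for T(n) = 4T(n/4) + O(n^2):

a = 4, b = 4, c = 2
log_b(a) = log_4(4) = 1.0000

Case 3: c = 2 > log_4(4) = 1.0000
T(n) = O(n^2) = O(n^2)

For T(n) = 4T(n/4) + O(n^2): log_4(4) = 1.0000. This is Case 3 of the Master Theorem (c > log_b(a), work dominated by root), giving O(n^2).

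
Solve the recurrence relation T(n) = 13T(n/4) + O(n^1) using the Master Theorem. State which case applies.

Master Theorem for T(n) = 13T(n/4) + O(n^1):

a = 13, b = 4, c = 1
log_b(a) = log_4(13) = 1.8502

Case 1: c = 1 < log_4(13) = 1.8502
T(n) = O(n^(log_4 13))

For T(n) = 13T(n/4) + O(n^1): log_4(13) = 1.8502. This is Case 1 of the Master Theorem (c < log_b(a), work dominated by leaves), giving O(n^(log_4 13)).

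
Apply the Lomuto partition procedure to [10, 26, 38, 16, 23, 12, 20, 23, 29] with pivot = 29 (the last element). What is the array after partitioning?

Lomuto partition with pivot = 29:

Initial array: [10, 26, 38, 16, 23, 12, 20, 23, 29]

arr[0]=10 <= 29: swap with position 0, array becomes [10, 26, 38, 16, 23, 12, 20, 23, 29]
arr[1]=26 <= 29: swap with position 1, array becomes [10, 26, 38, 16, 23, 12, 20, 23, 29]
arr[2]=38 > 29: no swap
arr[3]=16 <= 29: swap with position 2, array becomes [10, 26, 16, 38, 23, 12, 20, 23, 29]
arr[4]=23 <= 29: swap with position 3, array becomes [10, 26, 16, 23, 38, 12, 20, 23, 29]
arr[5]=12 <= 29: swap with position 4, array becomes [10, 26, 16, 23, 12, 38, 20, 23, 29]
arr[6]=20 <= 29: swap with position 5, array becomes [10, 26, 16, 23, 12, 20, 38, 23, 29]
arr[7]=23 <= 29: swap with position 6, array becomes [10, 26, 16, 23, 12, 20, 23, 38, 29]

Place pivot at position 7: [10, 26, 16, 23, 12, 20, 23, 29, 38]
Pivot position: 7

After partitioning with pivot 29, the array becomes [10, 26, 16, 23, 12, 20, 23, 29, 38]. The pivot is placed at index 7. All elements to the left of the pivot are <= 29, and all elements to the right are > 29.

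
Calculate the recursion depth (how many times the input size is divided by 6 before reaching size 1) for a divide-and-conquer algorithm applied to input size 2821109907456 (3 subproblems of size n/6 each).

For divide and conquer with division factor 6:

Problem sizes at each level:
Level 0: 2821109907456
Level 1: 470184984576
Level 2: 78364164096
Level 3: 13060694016
Level 4: 2176782336
Level 5: 362797056
Level 6: 60466176
Level 7: 10077696
Level 8: 1679616
Level 9: 279936
Level 10: 46656
Level 11: 7776
Level 12: 1296
Level 13: 216
Level 14: 36
Level 15: 6
Level 16: 1

The root is level 0 and the size-1 base case is level 16 (the tree spans levels 0 through 16, i.e. 17 levels counting the root), so the depth is the number of divisions: log_6(2821109907456) = 16

The recursion tree depth is log_6(2821109907456) = 16. At each level, the problem size is divided by 6, so it takes 16 divisions to reduce to a base case of size 1. The algorithm makes 3 recursive calls at each level.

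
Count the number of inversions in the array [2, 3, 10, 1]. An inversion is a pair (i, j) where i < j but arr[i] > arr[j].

Finding inversions in [2, 3, 10, 1]:

(0, 3): arr[0]=2 > arr[3]=1
(1, 3): arr[1]=3 > arr[3]=1
(2, 3): arr[2]=10 > arr[3]=1

Total inversions: 3

The array has 3 inversion(s): (0,3), (1,3), (2,3). Each pair (i,j) satisfies i < j and arr[i] > arr[j].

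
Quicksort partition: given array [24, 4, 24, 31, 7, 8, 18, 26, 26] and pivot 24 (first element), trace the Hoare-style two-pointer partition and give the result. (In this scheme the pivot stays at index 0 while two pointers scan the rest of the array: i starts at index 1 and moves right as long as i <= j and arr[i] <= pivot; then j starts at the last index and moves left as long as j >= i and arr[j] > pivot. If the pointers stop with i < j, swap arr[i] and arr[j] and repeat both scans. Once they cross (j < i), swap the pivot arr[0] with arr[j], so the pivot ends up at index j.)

Hoare-style two-pointer partition with pivot = 24:

Initial array: [24, 4, 24, 31, 7, 8, 18, 26, 26]

Pointers start at i = 1, j = 8.
i stops at index 3 (arr[3]=31 > 24), j stops at index 6 (arr[6]=18 <= 24): swap arr[3] and arr[6], array becomes [24, 4, 24, 18, 7, 8, 31, 26, 26]
i ends at 6, j ends at 5: the pointers have crossed (j < i), so scanning stops.

Swap pivot arr[0] with arr[5] to place pivot at position 5: [8, 4, 24, 18, 7, 24, 31, 26, 26]
Pivot position: 5

After partitioning with pivot 24, the array becomes [8, 4, 24, 18, 7, 24, 31, 26, 26]. The pivot is placed at index 5. All elements to the left of the pivot are <= 24, and all elements to the right are > 24.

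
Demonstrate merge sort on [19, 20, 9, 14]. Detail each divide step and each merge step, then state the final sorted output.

Merge sort trace:

Split: [19, 20, 9, 14] -> [19, 20] and [9, 14]
  Split: [19, 20] -> [19] and [20]
  Merge: [19] + [20] -> [19, 20]
  Split: [9, 14] -> [9] and [14]
  Merge: [9] + [14] -> [9, 14]
Merge: [19, 20] + [9, 14] -> [9, 14, 19, 20]

Final sorted array: [9, 14, 19, 20]

The merge sort proceeds by recursively splitting the array and merging sorted halves.
After all merges, the sorted array is [9, 14, 19, 20].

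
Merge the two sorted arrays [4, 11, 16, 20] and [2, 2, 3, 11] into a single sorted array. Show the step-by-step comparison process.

Merging process:

Compare 4 vs 2: take 2 from right. Merged: [2]
Compare 4 vs 2: take 2 from right. Merged: [2, 2]
Compare 4 vs 3: take 3 from right. Merged: [2, 2, 3]
Compare 4 vs 11: take 4 from left. Merged: [2, 2, 3, 4]
Compare 11 vs 11: take 11 from left. Merged: [2, 2, 3, 4, 11]
Compare 16 vs 11: take 11 from right. Merged: [2, 2, 3, 4, 11, 11]
Append remaining from left: [16, 20]. Merged: [2, 2, 3, 4, 11, 11, 16, 20]

Final merged array: [2, 2, 3, 4, 11, 11, 16, 20]
Total comparisons: 6

The merged array is [2, 2, 3, 4, 11, 11, 16, 20], requiring 6 comparisons. The merge step runs in O(n) time where n is the total number of elements.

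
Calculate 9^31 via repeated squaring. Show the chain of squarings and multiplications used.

Computing 9^31 by squaring (build up from 9^1; each line after the first costs one multiplication):

9^1 = 9
9^2 = (9^1)^2 = 9^2 = 81
9^3 = 9 * 9^2 = 9 * 81 = 729
9^6 = (9^3)^2 = 729^2 = 531441
9^7 = 9 * 9^6 = 9 * 531441 = 4782969
9^14 = (9^7)^2 = 4782969^2 = 22876792454961
9^15 = 9 * 9^14 = 9 * 22876792454961 = 205891132094649
9^30 = (9^15)^2 = 205891132094649^2 = 42391158275216203514294433201
9^31 = 9 * 9^30 = 9 * 42391158275216203514294433201 = 381520424476945831628649898809

Result: 381520424476945831628649898809
Multiplications needed: 8 (8 lines after 9^1)

9^31 = 381520424476945831628649898809. Using exponentiation by squaring, this requires 8 multiplications. The key idea: if the exponent is even, square the half-power; if odd, multiply by the base once.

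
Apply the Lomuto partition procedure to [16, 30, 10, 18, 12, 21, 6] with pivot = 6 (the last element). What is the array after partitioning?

Lomuto partition with pivot = 6:

Initial array: [16, 30, 10, 18, 12, 21, 6]

arr[0]=16 > 6: no swap
arr[1]=30 > 6: no swap
arr[2]=10 > 6: no swap
arr[3]=18 > 6: no swap
arr[4]=12 > 6: no swap
arr[5]=21 > 6: no swap

Place pivot at position 0: [6, 30, 10, 18, 12, 21, 16]
Pivot position: 0

After partitioning with pivot 6, the array becomes [6, 30, 10, 18, 12, 21, 16]. The pivot is placed at index 0. All elements to the left of the pivot are <= 6, and all elements to the right are > 6.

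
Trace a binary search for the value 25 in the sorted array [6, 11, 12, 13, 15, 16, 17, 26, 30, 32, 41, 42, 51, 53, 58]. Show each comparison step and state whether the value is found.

Binary search for 25 in [6, 11, 12, 13, 15, 16, 17, 26, 30, 32, 41, 42, 51, 53, 58]:

lo=0, hi=14, mid=7, arr[mid]=26 -> 26 > 25, search left half
lo=0, hi=6, mid=3, arr[mid]=13 -> 13 < 25, search right half
lo=4, hi=6, mid=5, arr[mid]=16 -> 16 < 25, search right half
lo=6, hi=6, mid=6, arr[mid]=17 -> 17 < 25, search right half
lo=7 > hi=6, target 25 not found

Binary search determines that 25 is not in the array after 4 comparisons. The search space was exhausted without finding the target.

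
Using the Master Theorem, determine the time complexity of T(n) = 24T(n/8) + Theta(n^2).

Master Theorem for T(n) = 24T(n/8) + O(n^2):

a = 24, b = 8, c = 2
log_b(a) = log_8(24) = 1.5283

Case 3: c = 2 > log_8(24) = 1.5283
T(n) = O(n^2) = O(n^2)

For T(n) = 24T(n/8) + O(n^2): log_8(24) = 1.5283. This is Case 3 of the Master Theorem (c > log_b(a), work dominated by root), giving O(n^2).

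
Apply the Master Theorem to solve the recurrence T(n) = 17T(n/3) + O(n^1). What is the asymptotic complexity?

Master Theorem for T(n) = 17T(n/3) + O(n^1):

a = 17, b = 3, c = 1
log_b(a) = log_3(17) = 2.5789

Case 1: c = 1 < log_3(17) = 2.5789
T(n) = O(n^(log_3 17))

For T(n) = 17T(n/3) + O(n^1): log_3(17) = 2.5789. This is Case 1 of the Master Theorem (c < log_b(a), work dominated by leaves), giving O(n^(log_3 17)).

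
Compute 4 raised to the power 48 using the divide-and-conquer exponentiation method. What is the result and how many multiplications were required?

Computing 4^48 by squaring (build up from 4^1; each line after the first costs one multiplication):

4^1 = 4
4^2 = (4^1)^2 = 4^2 = 16
4^3 = 4 * 4^2 = 4 * 16 = 64
4^6 = (4^3)^2 = 64^2 = 4096
4^12 = (4^6)^2 = 4096^2 = 16777216
4^24 = (4^12)^2 = 16777216^2 = 281474976710656
4^48 = (4^24)^2 = 281474976710656^2 = 79228162514264337593543950336

Result: 79228162514264337593543950336
Multiplications needed: 6 (6 lines after 4^1)

4^48 = 79228162514264337593543950336. Using exponentiation by squaring, this requires 6 multiplications. The key idea: if the exponent is even, square the half-power; if odd, multiply by the base once.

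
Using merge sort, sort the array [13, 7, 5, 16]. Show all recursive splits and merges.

Merge sort trace:

Split: [13, 7, 5, 16] -> [13, 7] and [5, 16]
  Split: [13, 7] -> [13] and [7]
  Merge: [13] + [7] -> [7, 13]
  Split: [5, 16] -> [5] and [16]
  Merge: [5] + [16] -> [5, 16]
Merge: [7, 13] + [5, 16] -> [5, 7, 13, 16]

Final sorted array: [5, 7, 13, 16]

The merge sort proceeds by recursively splitting the array and merging sorted halves.
After all merges, the sorted array is [5, 7, 13, 16].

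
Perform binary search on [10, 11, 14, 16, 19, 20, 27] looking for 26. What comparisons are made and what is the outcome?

Binary search for 26 in [10, 11, 14, 16, 19, 20, 27]:

lo=0, hi=6, mid=3, arr[mid]=16 -> 16 < 26, search right half
lo=4, hi=6, mid=5, arr[mid]=20 -> 20 < 26, search right half
lo=6, hi=6, mid=6, arr[mid]=27 -> 27 > 26, search left half
lo=6 > hi=5, target 26 not found

Binary search determines that 26 is not in the array after 3 comparisons. The search space was exhausted without finding the target.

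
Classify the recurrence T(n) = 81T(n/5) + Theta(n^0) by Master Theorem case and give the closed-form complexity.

Master Theorem for T(n) = 81T(n/5) + O(n^0):

a = 81, b = 5, c = 0
log_b(a) = log_5(81) = 2.7304

Case 1: c = 0 < log_5(81) = 2.7304
T(n) = O(n^(log_5 81))

For T(n) = 81T(n/5) + O(n^0): log_5(81) = 2.7304. This is Case 1 of the Master Theorem (c < log_b(a), work dominated by leaves), giving O(n^(log_5 81)).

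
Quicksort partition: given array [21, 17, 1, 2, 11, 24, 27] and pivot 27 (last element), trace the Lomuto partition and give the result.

Lomuto partition with pivot = 27:

Initial array: [21, 17, 1, 2, 11, 24, 27]

arr[0]=21 <= 27: swap with position 0, array becomes [21, 17, 1, 2, 11, 24, 27]
arr[1]=17 <= 27: swap with position 1, array becomes [21, 17, 1, 2, 11, 24, 27]
arr[2]=1 <= 27: swap with position 2, array becomes [21, 17, 1, 2, 11, 24, 27]
arr[3]=2 <= 27: swap with position 3, array becomes [21, 17, 1, 2, 11, 24, 27]
arr[4]=11 <= 27: swap with position 4, array becomes [21, 17, 1, 2, 11, 24, 27]
arr[5]=24 <= 27: swap with position 5, array becomes [21, 17, 1, 2, 11, 24, 27]

Place pivot at position 6: [21, 17, 1, 2, 11, 24, 27]
Pivot position: 6

After partitioning with pivot 27, the array becomes [21, 17, 1, 2, 11, 24, 27]. The pivot is placed at index 6. All elements to the left of the pivot are <= 27, and all elements to the right are > 27.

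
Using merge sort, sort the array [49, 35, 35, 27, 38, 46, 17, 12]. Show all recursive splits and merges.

Merge sort trace:

Split: [49, 35, 35, 27, 38, 46, 17, 12] -> [49, 35, 35, 27] and [38, 46, 17, 12]
  Split: [49, 35, 35, 27] -> [49, 35] and [35, 27]
    Split: [49, 35] -> [49] and [35]
    Merge: [49] + [35] -> [35, 49]
    Split: [35, 27] -> [35] and [27]
    Merge: [35] + [27] -> [27, 35]
  Merge: [35, 49] + [27, 35] -> [27, 35, 35, 49]
  Split: [38, 46, 17, 12] -> [38, 46] and [17, 12]
    Split: [38, 46] -> [38] and [46]
    Merge: [38] + [46] -> [38, 46]
    Split: [17, 12] -> [17] and [12]
    Merge: [17] + [12] -> [12, 17]
  Merge: [38, 46] + [12, 17] -> [12, 17, 38, 46]
Merge: [27, 35, 35, 49] + [12, 17, 38, 46] -> [12, 17, 27, 35, 35, 38, 46, 49]

Final sorted array: [12, 17, 27, 35, 35, 38, 46, 49]

The merge sort proceeds by recursively splitting the array and merging sorted halves.
After all merges, the sorted array is [12, 17, 27, 35, 35, 38, 46, 49].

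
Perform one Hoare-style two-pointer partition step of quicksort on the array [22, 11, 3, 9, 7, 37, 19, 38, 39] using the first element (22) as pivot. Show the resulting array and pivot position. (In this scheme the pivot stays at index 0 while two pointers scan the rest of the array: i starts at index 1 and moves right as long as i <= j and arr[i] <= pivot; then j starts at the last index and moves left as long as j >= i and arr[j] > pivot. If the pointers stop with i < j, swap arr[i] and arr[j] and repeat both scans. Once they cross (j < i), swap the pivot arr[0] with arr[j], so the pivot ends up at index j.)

Hoare-style two-pointer partition with pivot = 22:

Initial array: [22, 11, 3, 9, 7, 37, 19, 38, 39]

Pointers start at i = 1, j = 8.
i stops at index 5 (arr[5]=37 > 22), j stops at index 6 (arr[6]=19 <= 22): swap arr[5] and arr[6], array becomes [22, 11, 3, 9, 7, 19, 37, 38, 39]
i ends at 6, j ends at 5: the pointers have crossed (j < i), so scanning stops.

Swap pivot arr[0] with arr[5] to place pivot at position 5: [19, 11, 3, 9, 7, 22, 37, 38, 39]
Pivot position: 5

After partitioning with pivot 22, the array becomes [19, 11, 3, 9, 7, 22, 37, 38, 39]. The pivot is placed at index 5. All elements to the left of the pivot are <= 22, and all elements to the right are > 22.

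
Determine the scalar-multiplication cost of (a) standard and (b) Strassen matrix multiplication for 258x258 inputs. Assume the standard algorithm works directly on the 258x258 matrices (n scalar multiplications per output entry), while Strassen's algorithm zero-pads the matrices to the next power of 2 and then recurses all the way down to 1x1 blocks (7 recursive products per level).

Matrix multiplication for 258x258 matrices:

Strassen's algorithm requires power-of-2 dimensions. Pad 258x258 to 512x512 (next power of 2).

Standard algorithm: 258^3 = 17173512 multiplications
Strassen's algorithm: 7^(log2(512)) = 7^9 = 40353607 multiplications
Difference: 17173512 - 40353607 = -23180095 (Strassen uses MORE here due to padding overhead — for small or just-over-power-of-2 n, padding can outweigh the per-level savings)

Standard: 17173512 multiplications (258^3). Strassen: 40353607 multiplications (7^9, after padding to 512x512). Strassen reduces 8 recursive multiplications to 7 at each level.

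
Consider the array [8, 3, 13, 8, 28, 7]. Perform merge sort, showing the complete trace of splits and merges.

Merge sort trace:

Split: [8, 3, 13, 8, 28, 7] -> [8, 3, 13] and [8, 28, 7]
  Split: [8, 3, 13] -> [8] and [3, 13]
    Split: [3, 13] -> [3] and [13]
    Merge: [3] + [13] -> [3, 13]
  Merge: [8] + [3, 13] -> [3, 8, 13]
  Split: [8, 28, 7] -> [8] and [28, 7]
    Split: [28, 7] -> [28] and [7]
    Merge: [28] + [7] -> [7, 28]
  Merge: [8] + [7, 28] -> [7, 8, 28]
Merge: [3, 8, 13] + [7, 8, 28] -> [3, 7, 8, 8, 13, 28]

Final sorted array: [3, 7, 8, 8, 13, 28]

The merge sort proceeds by recursively splitting the array and merging sorted halves.
After all merges, the sorted array is [3, 7, 8, 8, 13, 28].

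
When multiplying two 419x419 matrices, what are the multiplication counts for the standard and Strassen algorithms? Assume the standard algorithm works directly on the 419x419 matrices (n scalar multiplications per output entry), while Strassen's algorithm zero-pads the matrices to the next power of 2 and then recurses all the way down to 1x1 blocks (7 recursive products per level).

Matrix multiplication for 419x419 matrices:

Strassen's algorithm requires power-of-2 dimensions. Pad 419x419 to 512x512 (next power of 2).

Standard algorithm: 419^3 = 73560059 multiplications
Strassen's algorithm: 7^(log2(512)) = 7^9 = 40353607 multiplications
Savings: 73560059 - 40353607 = 33206452 multiplications

Standard: 73560059 multiplications (419^3). Strassen: 40353607 multiplications (7^9, after padding to 512x512). Strassen reduces 8 recursive multiplications to 7 at each level.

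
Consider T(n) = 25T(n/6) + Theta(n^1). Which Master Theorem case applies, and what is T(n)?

Master Theorem for T(n) = 25T(n/6) + O(n^1):

a = 25, b = 6, c = 1
log_b(a) = log_6(25) = 1.7965

Case 1: c = 1 < log_6(25) = 1.7965
T(n) = O(n^(log_6 25))

For T(n) = 25T(n/6) + O(n^1): log_6(25) = 1.7965. This is Case 1 of the Master Theorem (c < log_b(a), work dominated by leaves), giving O(n^(log_6 25)).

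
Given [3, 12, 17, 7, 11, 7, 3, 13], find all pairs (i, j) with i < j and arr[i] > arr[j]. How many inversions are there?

Finding inversions in [3, 12, 17, 7, 11, 7, 3, 13]:

(1, 3): arr[1]=12 > arr[3]=7
(1, 4): arr[1]=12 > arr[4]=11
(1, 5): arr[1]=12 > arr[5]=7
(1, 6): arr[1]=12 > arr[6]=3
(2, 3): arr[2]=17 > arr[3]=7
(2, 4): arr[2]=17 > arr[4]=11
(2, 5): arr[2]=17 > arr[5]=7
(2, 6): arr[2]=17 > arr[6]=3
(2, 7): arr[2]=17 > arr[7]=13
(3, 6): arr[3]=7 > arr[6]=3
(4, 5): arr[4]=11 > arr[5]=7
(4, 6): arr[4]=11 > arr[6]=3
(5, 6): arr[5]=7 > arr[6]=3

Total inversions: 13

The array has 13 inversion(s): (1,3), (1,4), (1,5), (1,6), (2,3), (2,4), (2,5), (2,6), (2,7), (3,6), (4,5), (4,6), (5,6). Each pair (i,j) satisfies i < j and arr[i] > arr[j].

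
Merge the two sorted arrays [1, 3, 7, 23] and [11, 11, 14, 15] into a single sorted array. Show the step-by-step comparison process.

Merging process:

Compare 1 vs 11: take 1 from left. Merged: [1]
Compare 3 vs 11: take 3 from left. Merged: [1, 3]
Compare 7 vs 11: take 7 from left. Merged: [1, 3, 7]
Compare 23 vs 11: take 11 from right. Merged: [1, 3, 7, 11]
Compare 23 vs 11: take 11 from right. Merged: [1, 3, 7, 11, 11]
Compare 23 vs 14: take 14 from right. Merged: [1, 3, 7, 11, 11, 14]
Compare 23 vs 15: take 15 from right. Merged: [1, 3, 7, 11, 11, 14, 15]
Append remaining from left: [23]. Merged: [1, 3, 7, 11, 11, 14, 15, 23]

Final merged array: [1, 3, 7, 11, 11, 14, 15, 23]
Total comparisons: 7

The merged array is [1, 3, 7, 11, 11, 14, 15, 23], requiring 7 comparisons. The merge step runs in O(n) time where n is the total number of elements.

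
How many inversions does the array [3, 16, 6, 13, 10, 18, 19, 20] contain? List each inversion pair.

Finding inversions in [3, 16, 6, 13, 10, 18, 19, 20]:

(1, 2): arr[1]=16 > arr[2]=6
(1, 3): arr[1]=16 > arr[3]=13
(1, 4): arr[1]=16 > arr[4]=10
(3, 4): arr[3]=13 > arr[4]=10

Total inversions: 4

The array has 4 inversion(s): (1,2), (1,3), (1,4), (3,4). Each pair (i,j) satisfies i < j and arr[i] > arr[j].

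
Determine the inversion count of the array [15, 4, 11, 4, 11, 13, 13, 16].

Finding inversions in [15, 4, 11, 4, 11, 13, 13, 16]:

(0, 1): arr[0]=15 > arr[1]=4
(0, 2): arr[0]=15 > arr[2]=11
(0, 3): arr[0]=15 > arr[3]=4
(0, 4): arr[0]=15 > arr[4]=11
(0, 5): arr[0]=15 > arr[5]=13
(0, 6): arr[0]=15 > arr[6]=13
(2, 3): arr[2]=11 > arr[3]=4

Total inversions: 7

The array has 7 inversion(s): (0,1), (0,2), (0,3), (0,4), (0,5), (0,6), (2,3). Each pair (i,j) satisfies i < j and arr[i] > arr[j].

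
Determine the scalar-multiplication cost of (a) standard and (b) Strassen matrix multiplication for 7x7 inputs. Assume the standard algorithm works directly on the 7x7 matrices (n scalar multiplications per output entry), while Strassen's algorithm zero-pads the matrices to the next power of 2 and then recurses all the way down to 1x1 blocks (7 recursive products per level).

Matrix multiplication for 7x7 matrices:

Strassen's algorithm requires power-of-2 dimensions. Pad 7x7 to 8x8 (next power of 2).

Standard algorithm: 7^3 = 343 multiplications
Strassen's algorithm: 7^(log2(8)) = 7^3 = 343 multiplications
Savings: 343 - 343 = 0 multiplications

Standard: 343 multiplications (7^3). Strassen: 343 multiplications (7^3, after padding to 8x8). Strassen reduces 8 recursive multiplications to 7 at each level.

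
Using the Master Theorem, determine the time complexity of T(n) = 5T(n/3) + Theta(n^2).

Master Theorem for T(n) = 5T(n/3) + O(n^2):

a = 5, b = 3, c = 2
log_b(a) = log_3(5) = 1.4650

Case 3: c = 2 > log_3(5) = 1.4650
T(n) = O(n^2) = O(n^2)

For T(n) = 5T(n/3) + O(n^2): log_3(5) = 1.4650. This is Case 3 of the Master Theorem (c > log_b(a), work dominated by root), giving O(n^2).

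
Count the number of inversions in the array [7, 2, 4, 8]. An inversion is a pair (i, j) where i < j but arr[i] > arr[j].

Finding inversions in [7, 2, 4, 8]:

(0, 1): arr[0]=7 > arr[1]=2
(0, 2): arr[0]=7 > arr[2]=4

Total inversions: 2

The array has 2 inversion(s): (0,1), (0,2). Each pair (i,j) satisfies i < j and arr[i] > arr[j].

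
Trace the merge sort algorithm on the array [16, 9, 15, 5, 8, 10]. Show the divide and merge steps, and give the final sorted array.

Merge sort trace:

Split: [16, 9, 15, 5, 8, 10] -> [16, 9, 15] and [5, 8, 10]
  Split: [16, 9, 15] -> [16] and [9, 15]
    Split: [9, 15] -> [9] and [15]
    Merge: [9] + [15] -> [9, 15]
  Merge: [16] + [9, 15] -> [9, 15, 16]
  Split: [5, 8, 10] -> [5] and [8, 10]
    Split: [8, 10] -> [8] and [10]
    Merge: [8] + [10] -> [8, 10]
  Merge: [5] + [8, 10] -> [5, 8, 10]
Merge: [9, 15, 16] + [5, 8, 10] -> [5, 8, 9, 10, 15, 16]

Final sorted array: [5, 8, 9, 10, 15, 16]

The merge sort proceeds by recursively splitting the array and merging sorted halves.
After all merges, the sorted array is [5, 8, 9, 10, 15, 16].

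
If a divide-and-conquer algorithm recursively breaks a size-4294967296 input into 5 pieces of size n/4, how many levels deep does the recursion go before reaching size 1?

For divide and conquer with division factor 4:

Problem sizes at each level:
Level 0: 4294967296
Level 1: 1073741824
Level 2: 268435456
Level 3: 67108864
Level 4: 16777216
Level 5: 4194304
Level 6: 1048576
Level 7: 262144
Level 8: 65536
Level 9: 16384
Level 10: 4096
Level 11: 1024
Level 12: 256
Level 13: 64
Level 14: 16
Level 15: 4
Level 16: 1

The root is level 0 and the size-1 base case is level 16 (the tree spans levels 0 through 16, i.e. 17 levels counting the root), so the depth is the number of divisions: log_4(4294967296) = 16

The recursion tree depth is log_4(4294967296) = 16. At each level, the problem size is divided by 4, so it takes 16 divisions to reduce to a base case of size 1. The algorithm makes 5 recursive calls at each level.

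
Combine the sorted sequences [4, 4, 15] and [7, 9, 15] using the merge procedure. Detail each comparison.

Merging process:

Compare 4 vs 7: take 4 from left. Merged: [4]
Compare 4 vs 7: take 4 from left. Merged: [4, 4]
Compare 15 vs 7: take 7 from right. Merged: [4, 4, 7]
Compare 15 vs 9: take 9 from right. Merged: [4, 4, 7, 9]
Compare 15 vs 15: take 15 from left. Merged: [4, 4, 7, 9, 15]
Append remaining from right: [15]. Merged: [4, 4, 7, 9, 15, 15]

Final merged array: [4, 4, 7, 9, 15, 15]
Total comparisons: 5

The merged array is [4, 4, 7, 9, 15, 15], requiring 5 comparisons. The merge step runs in O(n) time where n is the total number of elements.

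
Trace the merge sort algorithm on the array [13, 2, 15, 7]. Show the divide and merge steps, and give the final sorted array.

Merge sort trace:

Split: [13, 2, 15, 7] -> [13, 2] and [15, 7]
  Split: [13, 2] -> [13] and [2]
  Merge: [13] + [2] -> [2, 13]
  Split: [15, 7] -> [15] and [7]
  Merge: [15] + [7] -> [7, 15]
Merge: [2, 13] + [7, 15] -> [2, 7, 13, 15]

Final sorted array: [2, 7, 13, 15]

The merge sort proceeds by recursively splitting the array and merging sorted halves.
After all merges, the sorted array is [2, 7, 13, 15].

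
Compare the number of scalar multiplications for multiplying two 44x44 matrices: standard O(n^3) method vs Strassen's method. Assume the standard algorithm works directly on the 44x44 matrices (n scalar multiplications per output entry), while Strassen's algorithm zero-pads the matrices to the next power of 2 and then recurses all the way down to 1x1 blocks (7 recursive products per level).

Matrix multiplication for 44x44 matrices:

Strassen's algorithm requires power-of-2 dimensions. Pad 44x44 to 64x64 (next power of 2).

Standard algorithm: 44^3 = 85184 multiplications
Strassen's algorithm: 7^(log2(64)) = 7^6 = 117649 multiplications
Difference: 85184 - 117649 = -32465 (Strassen uses MORE here due to padding overhead — for small or just-over-power-of-2 n, padding can outweigh the per-level savings)

Standard: 85184 multiplications (44^3). Strassen: 117649 multiplications (7^6, after padding to 64x64). Strassen reduces 8 recursive multiplications to 7 at each level.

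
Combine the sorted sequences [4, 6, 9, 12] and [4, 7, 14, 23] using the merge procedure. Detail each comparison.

Merging process:

Compare 4 vs 4: take 4 from left. Merged: [4]
Compare 6 vs 4: take 4 from right. Merged: [4, 4]
Compare 6 vs 7: take 6 from left. Merged: [4, 4, 6]
Compare 9 vs 7: take 7 from right. Merged: [4, 4, 6, 7]
Compare 9 vs 14: take 9 from left. Merged: [4, 4, 6, 7, 9]
Compare 12 vs 14: take 12 from left. Merged: [4, 4, 6, 7, 9, 12]
Append remaining from right: [14, 23]. Merged: [4, 4, 6, 7, 9, 12, 14, 23]

Final merged array: [4, 4, 6, 7, 9, 12, 14, 23]
Total comparisons: 6

The merged array is [4, 4, 6, 7, 9, 12, 14, 23], requiring 6 comparisons. The merge step runs in O(n) time where n is the total number of elements.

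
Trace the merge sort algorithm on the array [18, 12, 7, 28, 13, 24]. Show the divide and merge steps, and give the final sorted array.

Merge sort trace:

Split: [18, 12, 7, 28, 13, 24] -> [18, 12, 7] and [28, 13, 24]
  Split: [18, 12, 7] -> [18] and [12, 7]
    Split: [12, 7] -> [12] and [7]
    Merge: [12] + [7] -> [7, 12]
  Merge: [18] + [7, 12] -> [7, 12, 18]
  Split: [28, 13, 24] -> [28] and [13, 24]
    Split: [13, 24] -> [13] and [24]
    Merge: [13] + [24] -> [13, 24]
  Merge: [28] + [13, 24] -> [13, 24, 28]
Merge: [7, 12, 18] + [13, 24, 28] -> [7, 12, 13, 18, 24, 28]

Final sorted array: [7, 12, 13, 18, 24, 28]

The merge sort proceeds by recursively splitting the array and merging sorted halves.
After all merges, the sorted array is [7, 12, 13, 18, 24, 28].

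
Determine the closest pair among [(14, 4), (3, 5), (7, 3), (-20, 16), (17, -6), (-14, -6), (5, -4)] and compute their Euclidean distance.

Computing all pairwise distances among 7 points:

d((14, 4), (3, 5)) = 11.0454
d((14, 4), (7, 3)) = 7.0711
d((14, 4), (-20, 16)) = 36.0555
d((14, 4), (17, -6)) = 10.4403
d((14, 4), (-14, -6)) = 29.7321
d((14, 4), (5, -4)) = 12.0416
d((3, 5), (7, 3)) = 4.4721 <-- minimum
d((3, 5), (-20, 16)) = 25.4951
d((3, 5), (17, -6)) = 17.8045
d((3, 5), (-14, -6)) = 20.2485
d((3, 5), (5, -4)) = 9.2195
d((7, 3), (-20, 16)) = 29.9666
d((7, 3), (17, -6)) = 13.4536
d((7, 3), (-14, -6)) = 22.8473
d((7, 3), (5, -4)) = 7.2801
d((-20, 16), (17, -6)) = 43.0465
d((-20, 16), (-14, -6)) = 22.8035
d((-20, 16), (5, -4)) = 32.0156
d((17, -6), (-14, -6)) = 31.0
d((17, -6), (5, -4)) = 12.1655
d((-14, -6), (5, -4)) = 19.105

Closest pair: (3, 5) and (7, 3) with distance 4.4721

The closest pair is (3, 5) and (7, 3) with Euclidean distance 4.4721. For 7 points, brute-force pairwise comparison is shown above. For large n, the divide-and-conquer algorithm (sort by x, recurse on halves, check the dividing strip) achieves O(n log n).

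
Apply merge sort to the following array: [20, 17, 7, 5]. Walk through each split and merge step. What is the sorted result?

Merge sort trace:

Split: [20, 17, 7, 5] -> [20, 17] and [7, 5]
  Split: [20, 17] -> [20] and [17]
  Merge: [20] + [17] -> [17, 20]
  Split: [7, 5] -> [7] and [5]
  Merge: [7] + [5] -> [5, 7]
Merge: [17, 20] + [5, 7] -> [5, 7, 17, 20]

Final sorted array: [5, 7, 17, 20]

The merge sort proceeds by recursively splitting the array and merging sorted halves.
After all merges, the sorted array is [5, 7, 17, 20].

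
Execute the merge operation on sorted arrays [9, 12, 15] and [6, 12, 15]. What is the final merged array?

Merging process:

Compare 9 vs 6: take 6 from right. Merged: [6]
Compare 9 vs 12: take 9 from left. Merged: [6, 9]
Compare 12 vs 12: take 12 from left. Merged: [6, 9, 12]
Compare 15 vs 12: take 12 from right. Merged: [6, 9, 12, 12]
Compare 15 vs 15: take 15 from left. Merged: [6, 9, 12, 12, 15]
Append remaining from right: [15]. Merged: [6, 9, 12, 12, 15, 15]

Final merged array: [6, 9, 12, 12, 15, 15]
Total comparisons: 5

The merged array is [6, 9, 12, 12, 15, 15], requiring 5 comparisons. The merge step runs in O(n) time where n is the total number of elements.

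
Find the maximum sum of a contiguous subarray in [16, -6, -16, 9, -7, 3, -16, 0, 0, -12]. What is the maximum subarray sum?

Using Kadane's algorithm on [16, -6, -16, 9, -7, 3, -16, 0, 0, -12]:

Scanning through the array:
Position 1 (value -6): max_ending_here = 10, max_so_far = 16
Position 2 (value -16): max_ending_here = -6, max_so_far = 16
Position 3 (value 9): max_ending_here = 9, max_so_far = 16
Position 4 (value -7): max_ending_here = 2, max_so_far = 16
Position 5 (value 3): max_ending_here = 5, max_so_far = 16
Position 6 (value -16): max_ending_here = -11, max_so_far = 16
Position 7 (value 0): max_ending_here = 0, max_so_far = 16
Position 8 (value 0): max_ending_here = 0, max_so_far = 16
Position 9 (value -12): max_ending_here = -12, max_so_far = 16

Maximum subarray: [16]
Maximum sum: 16

The maximum subarray is [16] with sum 16. This subarray runs from index 0 to index 0.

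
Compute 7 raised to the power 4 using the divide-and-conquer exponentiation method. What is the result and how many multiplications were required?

Computing 7^4 by squaring (build up from 7^1; each line after the first costs one multiplication):

7^1 = 7
7^2 = (7^1)^2 = 7^2 = 49
7^4 = (7^2)^2 = 49^2 = 2401

Result: 2401
Multiplications needed: 2 (2 lines after 7^1)

7^4 = 2401. Using exponentiation by squaring, this requires 2 multiplications. The key idea: if the exponent is even, square the half-power; if odd, multiply by the base once.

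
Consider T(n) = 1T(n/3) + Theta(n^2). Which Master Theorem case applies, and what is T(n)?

Master Theorem for T(n) = 1T(n/3) + O(n^2):

a = 1, b = 3, c = 2
log_b(a) = log_3(1) = 0.0000

Case 3: c = 2 > log_3(1) = 0.0000
T(n) = O(n^2) = O(n^2)

For T(n) = 1T(n/3) + O(n^2): log_3(1) = 0.0000. This is Case 3 of the Master Theorem (c > log_b(a), work dominated by root), giving O(n^2).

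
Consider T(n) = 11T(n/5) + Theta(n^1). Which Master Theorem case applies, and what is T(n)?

Master Theorem for T(n) = 11T(n/5) + O(n^1):

a = 11, b = 5, c = 1
log_b(a) = log_5(11) = 1.4899

Case 1: c = 1 < log_5(11) = 1.4899
T(n) = O(n^(log_5 11))

For T(n) = 11T(n/5) + O(n^1): log_5(11) = 1.4899. This is Case 1 of the Master Theorem (c < log_b(a), work dominated by leaves), giving O(n^(log_5 11)).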